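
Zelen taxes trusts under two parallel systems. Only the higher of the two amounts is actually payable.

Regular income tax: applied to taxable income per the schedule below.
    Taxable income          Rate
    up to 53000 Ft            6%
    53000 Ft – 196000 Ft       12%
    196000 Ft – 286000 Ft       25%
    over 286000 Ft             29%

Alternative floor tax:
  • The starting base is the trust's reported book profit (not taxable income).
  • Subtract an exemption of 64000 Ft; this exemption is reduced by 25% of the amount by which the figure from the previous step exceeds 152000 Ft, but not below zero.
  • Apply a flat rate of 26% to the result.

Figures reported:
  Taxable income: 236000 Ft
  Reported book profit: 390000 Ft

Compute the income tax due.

100230 Ft

Regular income tax:
  53000 Ft × 6% = 3180 Ft
  143000 Ft × 12% = 17160 Ft
  40000 Ft × 25% = 10000 Ft
  → 30340 Ft

Alternative floor tax:
  Base (reported book profit): 390000 Ft
  Exemption: 64000 Ft − 25% × (390000 Ft − 152000 Ft) = 64000 Ft − 59500 Ft = 4500 Ft
  Base: 390000 Ft − 4500 Ft = 385500 Ft
  385500 Ft × 26% = 100230 Ft

100230 Ft > 30340 Ft, so the alternative floor tax is the binding amount.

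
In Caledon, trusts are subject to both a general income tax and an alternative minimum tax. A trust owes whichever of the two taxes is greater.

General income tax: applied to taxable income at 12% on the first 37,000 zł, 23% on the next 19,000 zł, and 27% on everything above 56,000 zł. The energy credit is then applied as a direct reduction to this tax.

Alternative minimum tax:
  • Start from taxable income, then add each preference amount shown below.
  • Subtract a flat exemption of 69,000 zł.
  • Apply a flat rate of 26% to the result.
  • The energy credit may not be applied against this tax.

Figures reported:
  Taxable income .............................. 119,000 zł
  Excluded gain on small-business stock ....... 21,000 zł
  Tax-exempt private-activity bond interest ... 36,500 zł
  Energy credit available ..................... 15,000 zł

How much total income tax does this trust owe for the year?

Alternative minimum tax:
  Adjusted income: 119,000 zł + 21,000 zł + 36,500 zł = 176,500 zł
  Less exemption 69,000 zł → base 107,500 zł
  107,500 zł × 26% = 27,950 zł

General income tax:
  37,000 zł × 12% = 4,440 zł
  19,000 zł × 23% = 4,370 zł
  63,000 zł × 27% = 17,010 zł
  → 25,820 zł
  Less energy credit 15,000 zł → 10,820 zł

27,950 zł > 10,820 zł, so the alternative minimum tax is the binding amount.

27,950 zł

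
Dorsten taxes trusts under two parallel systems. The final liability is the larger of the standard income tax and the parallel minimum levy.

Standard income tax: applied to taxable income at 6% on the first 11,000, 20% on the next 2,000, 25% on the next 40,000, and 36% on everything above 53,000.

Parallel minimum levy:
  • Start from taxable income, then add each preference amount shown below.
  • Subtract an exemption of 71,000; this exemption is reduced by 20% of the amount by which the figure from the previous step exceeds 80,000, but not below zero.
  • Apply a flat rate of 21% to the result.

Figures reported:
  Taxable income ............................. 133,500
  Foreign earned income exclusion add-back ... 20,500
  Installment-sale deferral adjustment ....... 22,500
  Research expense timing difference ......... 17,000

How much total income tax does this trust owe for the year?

40,040

Standard income tax:
  11,000 × 6% = 660
  2,000 × 20% = 400
  40,000 × 25% = 10,000
  80,500 × 36% = 28,980
  → 40,040

Parallel minimum levy:
  Adjusted income: 133,500 + 20,500 + 22,500 + 17,000 = 193,500
  Exemption: 71,000 − 20% × (193,500 − 80,000) = 71,000 − 22,700 = 48,300
  Base: 193,500 − 48,300 = 145,200
  145,200 × 21% = 30,492

40,040 > 30,492, so the standard income tax governs.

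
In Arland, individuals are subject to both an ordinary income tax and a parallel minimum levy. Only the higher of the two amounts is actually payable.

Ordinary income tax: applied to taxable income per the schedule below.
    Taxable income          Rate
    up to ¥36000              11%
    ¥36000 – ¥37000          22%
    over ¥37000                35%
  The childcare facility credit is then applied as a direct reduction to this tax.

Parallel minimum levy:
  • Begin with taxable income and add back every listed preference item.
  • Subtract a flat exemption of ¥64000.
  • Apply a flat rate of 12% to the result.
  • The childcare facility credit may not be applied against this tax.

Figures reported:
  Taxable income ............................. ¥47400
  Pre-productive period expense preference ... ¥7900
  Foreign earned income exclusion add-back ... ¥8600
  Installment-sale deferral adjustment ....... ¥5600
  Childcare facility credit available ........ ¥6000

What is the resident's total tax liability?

Parallel minimum levy:
  Adjusted income: ¥47400 + ¥7900 + ¥8600 + ¥5600 = ¥69500
  Less exemption ¥64000 → base ¥5500
  ¥5500 × 12% = ¥660

Ordinary income tax:
  ¥36000 × 11% = ¥3960
  ¥1000 × 22% = ¥220
  ¥10400 × 35% = ¥3640
  → ¥7820
  Less childcare facility credit ¥6000 → ¥1820

¥1820 > ¥660, so the ordinary income tax governs.

¥1820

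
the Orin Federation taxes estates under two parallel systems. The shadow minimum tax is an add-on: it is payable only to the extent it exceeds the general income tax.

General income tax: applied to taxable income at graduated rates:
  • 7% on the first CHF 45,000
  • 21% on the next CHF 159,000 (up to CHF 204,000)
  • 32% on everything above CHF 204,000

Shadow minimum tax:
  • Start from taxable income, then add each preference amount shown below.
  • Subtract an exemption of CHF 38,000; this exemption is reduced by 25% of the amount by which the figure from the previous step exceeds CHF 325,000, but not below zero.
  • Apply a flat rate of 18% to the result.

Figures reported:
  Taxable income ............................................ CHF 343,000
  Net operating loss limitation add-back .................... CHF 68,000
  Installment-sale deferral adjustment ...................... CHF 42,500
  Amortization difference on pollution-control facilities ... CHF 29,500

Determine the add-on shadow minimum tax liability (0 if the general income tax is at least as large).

CHF 5,920

General income tax:
  CHF 45,000 × 7% = CHF 3,150
  CHF 159,000 × 21% = CHF 33,390
  CHF 139,000 × 32% = CHF 44,480
  → CHF 81,020

Shadow minimum tax:
  Adjusted income: CHF 343,000 + CHF 68,000 + CHF 42,500 + CHF 29,500 = CHF 483,000
  Exemption: 25% × (CHF 483,000 − CHF 325,000) = CHF 39,500 ≥ CHF 38,000, so the exemption is fully phased out
  Base: CHF 483,000 − CHF 0 = CHF 483,000
  CHF 483,000 × 18% = CHF 86,940

Excess of shadow minimum tax over general income tax: CHF 86,940 − CHF 81,020 = CHF 5,920.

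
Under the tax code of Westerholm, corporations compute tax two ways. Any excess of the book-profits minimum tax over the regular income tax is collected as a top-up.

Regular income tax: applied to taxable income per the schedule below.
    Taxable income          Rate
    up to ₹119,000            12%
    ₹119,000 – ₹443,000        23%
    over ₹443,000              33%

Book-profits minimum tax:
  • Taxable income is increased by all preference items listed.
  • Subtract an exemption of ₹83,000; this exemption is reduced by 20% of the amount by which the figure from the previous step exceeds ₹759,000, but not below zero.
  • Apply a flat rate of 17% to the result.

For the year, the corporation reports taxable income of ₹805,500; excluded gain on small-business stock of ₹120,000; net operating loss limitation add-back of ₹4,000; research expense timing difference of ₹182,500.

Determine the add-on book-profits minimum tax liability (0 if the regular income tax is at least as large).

₹0

Regular income tax:
  ₹119,000 × 12% = ₹14,280
  ₹324,000 × 23% = ₹74,520
  ₹362,500 × 33% = ₹119,625
  → ₹208,425

Book-profits minimum tax:
  Adjusted income: ₹805,500 + ₹120,000 + ₹4,000 + ₹182,500 = ₹1,112,000
  Exemption: ₹83,000 − 20% × (₹1,112,000 − ₹759,000) = ₹83,000 − ₹70,600 = ₹12,400
  Base: ₹1,112,000 − ₹12,400 = ₹1,099,600
  ₹1,099,600 × 17% = ₹186,932

₹186,932 ≤ ₹208,425, so no add-on is due.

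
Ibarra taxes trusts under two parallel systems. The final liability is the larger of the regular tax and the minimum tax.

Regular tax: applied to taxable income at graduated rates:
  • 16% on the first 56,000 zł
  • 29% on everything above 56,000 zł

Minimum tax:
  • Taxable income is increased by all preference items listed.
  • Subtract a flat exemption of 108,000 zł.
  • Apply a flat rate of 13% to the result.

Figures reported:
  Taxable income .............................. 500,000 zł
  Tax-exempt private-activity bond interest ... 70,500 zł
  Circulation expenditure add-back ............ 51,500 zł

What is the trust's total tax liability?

137,720 zł

Regular tax:
  56,000 zł × 16% = 8,960 zł
  444,000 zł × 29% = 128,760 zł
  → 137,720 zł

Minimum tax:
  Adjusted income: 500,000 zł + 70,500 zł + 51,500 zł = 622,000 zł
  Less exemption 108,000 zł → base 514,000 zł
  514,000 zł × 13% = 66,820 zł

137,720 zł > 66,820 zł, so the regular tax governs.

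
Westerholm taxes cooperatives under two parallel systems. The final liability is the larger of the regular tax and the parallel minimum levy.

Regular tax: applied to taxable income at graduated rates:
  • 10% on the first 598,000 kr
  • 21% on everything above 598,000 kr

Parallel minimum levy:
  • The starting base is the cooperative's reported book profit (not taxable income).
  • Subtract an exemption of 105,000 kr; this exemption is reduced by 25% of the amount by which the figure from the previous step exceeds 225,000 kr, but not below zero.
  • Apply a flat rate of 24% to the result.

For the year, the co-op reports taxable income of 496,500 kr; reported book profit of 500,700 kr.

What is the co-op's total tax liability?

Parallel minimum levy:
  Base (reported book profit): 500,700 kr
  Exemption: 105,000 kr − 25% × (500,700 kr − 225,000 kr) = 105,000 kr − 68,925 kr = 36,075 kr
  Base: 500,700 kr − 36,075 kr = 464,625 kr
  464,625 kr × 24% = 111,510 kr

Regular tax:
  496,500 kr × 10% = 49,650 kr

111,510 kr > 49,650 kr, so the parallel minimum levy is the binding amount.

111,510 kr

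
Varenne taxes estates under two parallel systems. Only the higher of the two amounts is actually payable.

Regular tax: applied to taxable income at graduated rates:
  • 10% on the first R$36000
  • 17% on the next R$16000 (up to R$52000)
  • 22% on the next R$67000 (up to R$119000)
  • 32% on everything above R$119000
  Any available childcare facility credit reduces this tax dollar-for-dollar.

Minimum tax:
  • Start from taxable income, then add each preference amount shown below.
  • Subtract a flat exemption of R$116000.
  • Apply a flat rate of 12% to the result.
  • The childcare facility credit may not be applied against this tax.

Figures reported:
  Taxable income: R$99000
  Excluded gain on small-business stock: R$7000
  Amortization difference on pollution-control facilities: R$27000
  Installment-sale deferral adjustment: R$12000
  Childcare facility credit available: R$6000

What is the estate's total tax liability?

Regular tax:
  R$36000 × 10% = R$3600
  R$16000 × 17% = R$2720
  R$47000 × 22% = R$10340
  → R$16660
  Less childcare facility credit R$6000 → R$10660

Minimum tax:
  Adjusted income: R$99000 + R$7000 + R$27000 + R$12000 = R$145000
  Less exemption R$116000 → base R$29000
  R$29000 × 12% = R$3480

R$10660 > R$3480, so the regular tax governs.

R$10660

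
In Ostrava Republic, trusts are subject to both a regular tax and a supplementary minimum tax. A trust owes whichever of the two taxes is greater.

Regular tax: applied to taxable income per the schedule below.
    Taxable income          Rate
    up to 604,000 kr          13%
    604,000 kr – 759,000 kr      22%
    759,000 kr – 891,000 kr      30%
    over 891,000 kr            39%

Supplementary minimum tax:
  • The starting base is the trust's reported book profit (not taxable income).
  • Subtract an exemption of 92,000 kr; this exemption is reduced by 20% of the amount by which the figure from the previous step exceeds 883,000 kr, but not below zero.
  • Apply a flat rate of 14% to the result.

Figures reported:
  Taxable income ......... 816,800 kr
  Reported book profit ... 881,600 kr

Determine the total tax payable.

Supplementary minimum tax:
  Base (reported book profit): 881,600 kr
  Exemption: 881,600 kr ≤ 883,000 kr, so full 92,000 kr applies
  Base: 881,600 kr − 92,000 kr = 789,600 kr
  789,600 kr × 14% = 110,544 kr

Regular tax:
  604,000 kr × 13% = 78,520 kr
  155,000 kr × 22% = 34,100 kr
  57,800 kr × 30% = 17,340 kr
  → 129,960 kr

129,960 kr > 110,544 kr, so the regular tax governs.

129,960 kr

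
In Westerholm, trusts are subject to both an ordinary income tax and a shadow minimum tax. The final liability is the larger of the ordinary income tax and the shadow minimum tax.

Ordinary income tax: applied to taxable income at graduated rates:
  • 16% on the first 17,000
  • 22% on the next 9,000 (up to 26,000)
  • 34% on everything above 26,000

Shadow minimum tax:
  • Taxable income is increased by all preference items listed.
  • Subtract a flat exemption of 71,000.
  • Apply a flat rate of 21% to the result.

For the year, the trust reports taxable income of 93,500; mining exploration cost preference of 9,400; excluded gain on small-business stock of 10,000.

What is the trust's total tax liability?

27,650

Shadow minimum tax:
  Adjusted income: 93,500 + 9,400 + 10,000 = 112,900
  Less exemption 71,000 → base 41,900
  41,900 × 21% = 8,799

Ordinary income tax:
  17,000 × 16% = 2,720
  9,000 × 22% = 1,980
  67,500 × 34% = 22,950
  → 27,650

27,650 > 8,799, so the ordinary income tax governs.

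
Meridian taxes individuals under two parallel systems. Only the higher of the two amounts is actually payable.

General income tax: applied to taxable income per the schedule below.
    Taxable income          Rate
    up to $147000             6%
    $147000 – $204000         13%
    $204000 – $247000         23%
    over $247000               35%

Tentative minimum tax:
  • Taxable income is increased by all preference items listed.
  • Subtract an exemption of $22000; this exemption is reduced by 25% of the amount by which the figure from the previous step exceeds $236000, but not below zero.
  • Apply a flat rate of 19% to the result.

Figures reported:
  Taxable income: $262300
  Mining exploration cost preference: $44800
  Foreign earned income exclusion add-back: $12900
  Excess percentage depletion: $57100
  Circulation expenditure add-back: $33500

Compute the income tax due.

Tentative minimum tax:
  Adjusted income: $262300 + $44800 + $12900 + $57100 + $33500 = $410600
  Exemption: 25% × ($410600 − $236000) = $43650 ≥ $22000, so the exemption is fully phased out
  Base: $410600 − $0 = $410600
  $410600 × 19% = $78014

General income tax:
  $147000 × 6% = $8820
  $57000 × 13% = $7410
  $43000 × 23% = $9890
  $15300 × 35% = $5355
  → $31475

$78014 > $31475, so the tentative minimum tax is the binding amount.

$78014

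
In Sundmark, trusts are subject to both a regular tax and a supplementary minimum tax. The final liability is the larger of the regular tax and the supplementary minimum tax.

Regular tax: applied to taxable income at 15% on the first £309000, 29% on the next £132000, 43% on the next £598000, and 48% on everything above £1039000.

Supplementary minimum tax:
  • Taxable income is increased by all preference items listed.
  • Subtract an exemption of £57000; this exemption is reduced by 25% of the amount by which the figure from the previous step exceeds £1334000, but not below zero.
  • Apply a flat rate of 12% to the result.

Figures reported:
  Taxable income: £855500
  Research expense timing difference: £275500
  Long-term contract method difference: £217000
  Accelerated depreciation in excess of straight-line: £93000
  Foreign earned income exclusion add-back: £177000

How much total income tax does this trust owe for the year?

£262865

Regular tax:
  £309000 × 15% = £46350
  £132000 × 29% = £38280
  £414500 × 43% = £178235
  → £262865

Supplementary minimum tax:
  Adjusted income: £855500 + £275500 + £217000 + £93000 + £177000 = £1618000
  Exemption: 25% × (£1618000 − £1334000) = £71000 ≥ £57000, so the exemption is fully phased out
  Base: £1618000 − £0 = £1618000
  £1618000 × 12% = £194160

£262865 > £194160, so the regular tax governs.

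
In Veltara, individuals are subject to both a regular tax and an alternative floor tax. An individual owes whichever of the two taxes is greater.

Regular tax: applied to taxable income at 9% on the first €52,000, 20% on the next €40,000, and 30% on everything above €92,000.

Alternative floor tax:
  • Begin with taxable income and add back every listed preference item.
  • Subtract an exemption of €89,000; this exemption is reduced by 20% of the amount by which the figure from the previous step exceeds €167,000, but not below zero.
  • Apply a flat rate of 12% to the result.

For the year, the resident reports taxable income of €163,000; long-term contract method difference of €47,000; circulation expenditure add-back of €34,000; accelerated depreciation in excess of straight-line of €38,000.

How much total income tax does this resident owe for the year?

€33,980

Regular tax:
  €52,000 × 9% = €4,680
  €40,000 × 20% = €8,000
  €71,000 × 30% = €21,300
  → €33,980

Alternative floor tax:
  Adjusted income: €163,000 + €47,000 + €34,000 + €38,000 = €282,000
  Exemption: €89,000 − 20% × (€282,000 − €167,000) = €89,000 − €23,000 = €66,000
  Base: €282,000 − €66,000 = €216,000
  €216,000 × 12% = €25,920

€33,980 > €25,920, so the regular tax governs.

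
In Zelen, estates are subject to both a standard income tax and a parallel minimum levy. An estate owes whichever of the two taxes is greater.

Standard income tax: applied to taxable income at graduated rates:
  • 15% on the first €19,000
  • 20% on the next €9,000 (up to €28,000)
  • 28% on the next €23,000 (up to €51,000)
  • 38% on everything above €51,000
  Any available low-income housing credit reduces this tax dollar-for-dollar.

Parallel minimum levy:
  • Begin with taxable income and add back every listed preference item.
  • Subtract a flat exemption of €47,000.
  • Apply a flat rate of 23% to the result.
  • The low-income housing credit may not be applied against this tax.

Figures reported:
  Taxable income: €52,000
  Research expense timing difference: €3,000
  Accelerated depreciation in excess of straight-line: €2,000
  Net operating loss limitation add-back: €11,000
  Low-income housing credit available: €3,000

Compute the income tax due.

Standard income tax:
  €19,000 × 15% = €2,850
  €9,000 × 20% = €1,800
  €23,000 × 28% = €6,440
  €1,000 × 38% = €380
  → €11,470
  Less low-income housing credit €3,000 → €8,470

Parallel minimum levy:
  Adjusted income: €52,000 + €3,000 + €2,000 + €11,000 = €68,000
  Less exemption €47,000 → base €21,000
  €21,000 × 23% = €4,830

€8,470 > €4,830, so the standard income tax governs.

€8,470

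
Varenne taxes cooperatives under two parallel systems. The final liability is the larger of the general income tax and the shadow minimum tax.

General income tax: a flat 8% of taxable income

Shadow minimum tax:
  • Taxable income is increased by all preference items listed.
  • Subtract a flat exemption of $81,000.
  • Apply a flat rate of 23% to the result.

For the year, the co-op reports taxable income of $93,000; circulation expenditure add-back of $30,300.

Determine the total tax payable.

Shadow minimum tax:
  Adjusted income: $93,000 + $30,300 = $123,300
  Less exemption $81,000 → base $42,300
  $42,300 × 23% = $9,729

General income tax:
  $93,000 × 8% = $7,440

$9,729 > $7,440, so the shadow minimum tax is the binding amount.

$9,729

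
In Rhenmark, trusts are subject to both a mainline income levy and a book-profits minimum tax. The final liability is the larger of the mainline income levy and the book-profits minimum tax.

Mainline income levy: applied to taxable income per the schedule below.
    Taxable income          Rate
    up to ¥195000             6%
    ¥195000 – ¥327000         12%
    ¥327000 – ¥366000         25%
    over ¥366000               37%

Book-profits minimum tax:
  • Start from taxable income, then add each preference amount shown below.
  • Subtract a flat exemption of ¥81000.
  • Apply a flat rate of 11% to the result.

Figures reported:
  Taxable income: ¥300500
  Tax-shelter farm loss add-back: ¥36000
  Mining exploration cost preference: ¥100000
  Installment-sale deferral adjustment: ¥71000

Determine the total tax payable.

Mainline income levy:
  ¥195000 × 6% = ¥11700
  ¥105500 × 12% = ¥12660
  → ¥24360

Book-profits minimum tax:
  Adjusted income: ¥300500 + ¥36000 + ¥100000 + ¥71000 = ¥507500
  Less exemption ¥81000 → base ¥426500
  ¥426500 × 11% = ¥46915

¥46915 > ¥24360, so the book-profits minimum tax is the binding amount.

¥46915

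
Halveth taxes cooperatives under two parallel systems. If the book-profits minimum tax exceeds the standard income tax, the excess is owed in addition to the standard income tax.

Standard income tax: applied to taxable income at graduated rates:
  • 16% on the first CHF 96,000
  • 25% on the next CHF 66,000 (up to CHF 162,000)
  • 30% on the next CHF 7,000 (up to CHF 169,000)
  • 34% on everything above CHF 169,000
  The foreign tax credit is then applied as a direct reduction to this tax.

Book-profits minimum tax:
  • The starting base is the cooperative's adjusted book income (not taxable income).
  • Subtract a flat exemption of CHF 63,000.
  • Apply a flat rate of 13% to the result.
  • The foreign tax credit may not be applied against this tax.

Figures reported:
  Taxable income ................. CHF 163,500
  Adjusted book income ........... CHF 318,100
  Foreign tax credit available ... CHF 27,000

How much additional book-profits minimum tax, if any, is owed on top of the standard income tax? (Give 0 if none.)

Book-profits minimum tax:
  Base (adjusted book income): CHF 318,100
  Less exemption CHF 63,000 → base CHF 255,100
  CHF 255,100 × 13% = CHF 33,163

Standard income tax:
  CHF 96,000 × 16% = CHF 15,360
  CHF 66,000 × 25% = CHF 16,500
  CHF 1,500 × 30% = CHF 450
  → CHF 32,310
  Less foreign tax credit CHF 27,000 → CHF 5,310

Excess of book-profits minimum tax over standard income tax: CHF 33,163 − CHF 5,310 = CHF 27,853.

CHF 27,853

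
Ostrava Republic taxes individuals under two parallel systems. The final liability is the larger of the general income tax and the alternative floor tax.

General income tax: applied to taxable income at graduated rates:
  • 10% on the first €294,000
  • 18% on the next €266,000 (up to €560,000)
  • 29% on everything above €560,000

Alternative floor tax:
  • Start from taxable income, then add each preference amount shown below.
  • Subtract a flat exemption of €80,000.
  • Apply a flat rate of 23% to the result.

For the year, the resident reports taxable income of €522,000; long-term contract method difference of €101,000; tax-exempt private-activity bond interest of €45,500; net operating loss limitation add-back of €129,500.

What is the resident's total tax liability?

General income tax:
  €294,000 × 10% = €29,400
  €228,000 × 18% = €41,040
  → €70,440

Alternative floor tax:
  Adjusted income: €522,000 + €101,000 + €45,500 + €129,500 = €798,000
  Less exemption €80,000 → base €718,000
  €718,000 × 23% = €165,140

€165,140 > €70,440, so the alternative floor tax is the binding amount.

€165,140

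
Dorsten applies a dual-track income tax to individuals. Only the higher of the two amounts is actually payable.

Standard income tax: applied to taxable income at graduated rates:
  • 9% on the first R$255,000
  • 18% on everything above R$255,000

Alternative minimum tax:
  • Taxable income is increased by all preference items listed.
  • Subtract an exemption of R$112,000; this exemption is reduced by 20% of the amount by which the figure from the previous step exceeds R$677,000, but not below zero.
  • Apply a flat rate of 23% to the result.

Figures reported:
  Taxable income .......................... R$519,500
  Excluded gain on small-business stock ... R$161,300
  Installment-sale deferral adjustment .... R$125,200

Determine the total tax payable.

Alternative minimum tax:
  Adjusted income: R$519,500 + R$161,300 + R$125,200 = R$806,000
  Exemption: R$112,000 − 20% × (R$806,000 − R$677,000) = R$112,000 − R$25,800 = R$86,200
  Base: R$806,000 − R$86,200 = R$719,800
  R$719,800 × 23% = R$165,554

Standard income tax:
  R$255,000 × 9% = R$22,950
  R$264,500 × 18% = R$47,610
  → R$70,560

R$165,554 > R$70,560, so the alternative minimum tax is the binding amount.

R$165,554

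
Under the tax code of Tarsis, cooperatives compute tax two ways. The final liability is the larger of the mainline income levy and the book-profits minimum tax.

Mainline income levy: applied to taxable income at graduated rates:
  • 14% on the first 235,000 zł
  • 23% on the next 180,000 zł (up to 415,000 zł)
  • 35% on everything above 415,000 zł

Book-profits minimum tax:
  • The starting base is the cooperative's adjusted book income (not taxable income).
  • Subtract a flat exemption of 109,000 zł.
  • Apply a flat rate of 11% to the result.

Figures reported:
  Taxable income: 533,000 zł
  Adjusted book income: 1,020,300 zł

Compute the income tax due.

Book-profits minimum tax:
  Base (adjusted book income): 1,020,300 zł
  Less exemption 109,000 zł → base 911,300 zł
  911,300 zł × 11% = 100,243 zł

Mainline income levy:
  235,000 zł × 14% = 32,900 zł
  180,000 zł × 23% = 41,400 zł
  118,000 zł × 35% = 41,300 zł
  → 115,600 zł

115,600 zł > 100,243 zł, so the mainline income levy governs.

115,600 zł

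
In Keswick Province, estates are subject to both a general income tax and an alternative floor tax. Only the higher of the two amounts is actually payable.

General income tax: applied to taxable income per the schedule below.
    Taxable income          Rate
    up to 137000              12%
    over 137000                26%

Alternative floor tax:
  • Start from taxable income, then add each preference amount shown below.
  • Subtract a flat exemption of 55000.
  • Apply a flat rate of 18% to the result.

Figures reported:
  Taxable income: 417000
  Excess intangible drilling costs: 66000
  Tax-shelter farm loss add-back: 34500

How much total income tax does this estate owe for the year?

89240

General income tax:
  137000 × 12% = 16440
  280000 × 26% = 72800
  → 89240

Alternative floor tax:
  Adjusted income: 417000 + 66000 + 34500 = 517500
  Less exemption 55000 → base 462500
  462500 × 18% = 83250

89240 > 83250, so the general income tax governs.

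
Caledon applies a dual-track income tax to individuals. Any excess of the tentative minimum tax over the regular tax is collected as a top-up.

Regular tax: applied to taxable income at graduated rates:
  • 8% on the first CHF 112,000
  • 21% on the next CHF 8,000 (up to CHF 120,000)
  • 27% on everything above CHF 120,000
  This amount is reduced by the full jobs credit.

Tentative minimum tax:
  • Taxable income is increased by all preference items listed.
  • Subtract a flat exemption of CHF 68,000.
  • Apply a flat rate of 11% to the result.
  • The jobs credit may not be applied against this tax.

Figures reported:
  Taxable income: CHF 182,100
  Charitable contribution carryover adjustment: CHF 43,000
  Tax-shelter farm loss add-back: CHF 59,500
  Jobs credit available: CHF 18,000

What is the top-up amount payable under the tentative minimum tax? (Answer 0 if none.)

CHF 14,419

Tentative minimum tax:
  Adjusted income: CHF 182,100 + CHF 43,000 + CHF 59,500 = CHF 284,600
  Less exemption CHF 68,000 → base CHF 216,600
  CHF 216,600 × 11% = CHF 23,826

Regular tax:
  CHF 112,000 × 8% = CHF 8,960
  CHF 8,000 × 21% = CHF 1,680
  CHF 62,100 × 27% = CHF 16,767
  → CHF 27,407
  Less jobs credit CHF 18,000 → CHF 9,407

Excess of tentative minimum tax over regular tax: CHF 23,826 − CHF 9,407 = CHF 14,419.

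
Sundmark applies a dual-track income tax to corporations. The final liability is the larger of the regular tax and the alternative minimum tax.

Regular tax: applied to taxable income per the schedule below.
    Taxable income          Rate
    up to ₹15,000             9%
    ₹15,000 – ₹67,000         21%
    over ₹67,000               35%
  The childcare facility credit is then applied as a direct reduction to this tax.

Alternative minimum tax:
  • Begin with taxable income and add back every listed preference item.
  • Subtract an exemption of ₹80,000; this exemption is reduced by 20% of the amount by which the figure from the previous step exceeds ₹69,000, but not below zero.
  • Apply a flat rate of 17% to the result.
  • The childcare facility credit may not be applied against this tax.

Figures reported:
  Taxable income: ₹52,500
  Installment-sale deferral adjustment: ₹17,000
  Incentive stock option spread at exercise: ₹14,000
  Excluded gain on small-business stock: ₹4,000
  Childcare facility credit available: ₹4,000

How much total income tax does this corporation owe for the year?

₹5,225

Regular tax:
  ₹15,000 × 9% = ₹1,350
  ₹37,500 × 21% = ₹7,875
  → ₹9,225
  Less childcare facility credit ₹4,000 → ₹5,225

Alternative minimum tax:
  Adjusted income: ₹52,500 + ₹17,000 + ₹14,000 + ₹4,000 = ₹87,500
  Exemption: ₹80,000 − 20% × (₹87,500 − ₹69,000) = ₹80,000 − ₹3,700 = ₹76,300
  Base: ₹87,500 − ₹76,300 = ₹11,200
  ₹11,200 × 17% = ₹1,904

₹5,225 > ₹1,904, so the regular tax governs.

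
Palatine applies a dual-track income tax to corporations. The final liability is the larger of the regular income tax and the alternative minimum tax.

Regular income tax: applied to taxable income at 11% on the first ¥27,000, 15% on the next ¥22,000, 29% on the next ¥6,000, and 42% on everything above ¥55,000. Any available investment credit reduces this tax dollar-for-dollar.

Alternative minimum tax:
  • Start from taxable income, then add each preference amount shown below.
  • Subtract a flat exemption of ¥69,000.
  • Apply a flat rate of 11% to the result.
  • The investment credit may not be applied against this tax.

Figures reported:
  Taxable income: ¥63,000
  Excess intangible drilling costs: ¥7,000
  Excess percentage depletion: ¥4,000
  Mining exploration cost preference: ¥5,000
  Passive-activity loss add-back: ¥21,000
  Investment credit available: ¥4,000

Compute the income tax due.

¥7,370

Regular income tax:
  ¥27,000 × 11% = ¥2,970
  ¥22,000 × 15% = ¥3,300
  ¥6,000 × 29% = ¥1,740
  ¥8,000 × 42% = ¥3,360
  → ¥11,370
  Less investment credit ¥4,000 → ¥7,370

Alternative minimum tax:
  Adjusted income: ¥63,000 + ¥7,000 + ¥4,000 + ¥5,000 + ¥21,000 = ¥100,000
  Less exemption ¥69,000 → base ¥31,000
  ¥31,000 × 11% = ¥3,410

¥7,370 > ¥3,410, so the regular income tax governs.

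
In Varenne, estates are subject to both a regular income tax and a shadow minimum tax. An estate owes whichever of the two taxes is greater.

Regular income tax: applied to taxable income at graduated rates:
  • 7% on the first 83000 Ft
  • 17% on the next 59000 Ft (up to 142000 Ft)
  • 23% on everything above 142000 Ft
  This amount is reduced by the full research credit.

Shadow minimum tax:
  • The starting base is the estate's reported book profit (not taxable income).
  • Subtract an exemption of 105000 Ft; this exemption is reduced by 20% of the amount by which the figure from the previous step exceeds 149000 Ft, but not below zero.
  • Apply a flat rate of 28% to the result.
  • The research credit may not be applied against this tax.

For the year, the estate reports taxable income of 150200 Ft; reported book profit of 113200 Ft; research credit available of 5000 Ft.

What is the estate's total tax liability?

12726 Ft

Shadow minimum tax:
  Base (reported book profit): 113200 Ft
  Exemption: 113200 Ft ≤ 149000 Ft, so full 105000 Ft applies
  Base: 113200 Ft − 105000 Ft = 8200 Ft
  8200 Ft × 28% = 2296 Ft

Regular income tax:
  83000 Ft × 7% = 5810 Ft
  59000 Ft × 17% = 10030 Ft
  8200 Ft × 23% = 1886 Ft
  → 17726 Ft
  Less research credit 5000 Ft → 12726 Ft

12726 Ft > 2296 Ft, so the regular income tax governs.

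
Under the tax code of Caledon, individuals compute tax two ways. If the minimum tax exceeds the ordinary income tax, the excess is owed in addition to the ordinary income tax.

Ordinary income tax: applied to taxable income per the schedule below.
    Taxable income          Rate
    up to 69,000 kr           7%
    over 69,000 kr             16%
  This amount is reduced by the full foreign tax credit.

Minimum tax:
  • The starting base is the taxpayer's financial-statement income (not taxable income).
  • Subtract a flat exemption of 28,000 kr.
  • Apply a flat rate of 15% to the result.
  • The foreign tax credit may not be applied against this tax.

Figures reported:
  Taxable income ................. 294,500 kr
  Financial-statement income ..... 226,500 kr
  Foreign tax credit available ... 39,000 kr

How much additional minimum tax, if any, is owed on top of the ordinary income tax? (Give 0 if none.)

27,865 kr

Minimum tax:
  Base (financial-statement income): 226,500 kr
  Less exemption 28,000 kr → base 198,500 kr
  198,500 kr × 15% = 29,775 kr

Ordinary income tax:
  69,000 kr × 7% = 4,830 kr
  225,500 kr × 16% = 36,080 kr
  → 40,910 kr
  Less foreign tax credit 39,000 kr → 1,910 kr

Excess of minimum tax over ordinary income tax: 29,775 kr − 1,910 kr = 27,865 kr.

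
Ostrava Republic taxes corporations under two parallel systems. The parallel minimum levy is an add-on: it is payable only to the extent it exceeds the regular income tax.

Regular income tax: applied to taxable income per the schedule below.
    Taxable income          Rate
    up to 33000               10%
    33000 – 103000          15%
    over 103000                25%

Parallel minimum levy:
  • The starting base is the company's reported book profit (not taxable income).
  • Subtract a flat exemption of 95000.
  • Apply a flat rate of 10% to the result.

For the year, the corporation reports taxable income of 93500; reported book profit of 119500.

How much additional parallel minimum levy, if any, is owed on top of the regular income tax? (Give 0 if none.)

0

Regular income tax:
  33000 × 10% = 3300
  60500 × 15% = 9075
  → 12375

Parallel minimum levy:
  Base (reported book profit): 119500
  Less exemption 95000 → base 24500
  24500 × 10% = 2450

2450 ≤ 12375, so no add-on is due.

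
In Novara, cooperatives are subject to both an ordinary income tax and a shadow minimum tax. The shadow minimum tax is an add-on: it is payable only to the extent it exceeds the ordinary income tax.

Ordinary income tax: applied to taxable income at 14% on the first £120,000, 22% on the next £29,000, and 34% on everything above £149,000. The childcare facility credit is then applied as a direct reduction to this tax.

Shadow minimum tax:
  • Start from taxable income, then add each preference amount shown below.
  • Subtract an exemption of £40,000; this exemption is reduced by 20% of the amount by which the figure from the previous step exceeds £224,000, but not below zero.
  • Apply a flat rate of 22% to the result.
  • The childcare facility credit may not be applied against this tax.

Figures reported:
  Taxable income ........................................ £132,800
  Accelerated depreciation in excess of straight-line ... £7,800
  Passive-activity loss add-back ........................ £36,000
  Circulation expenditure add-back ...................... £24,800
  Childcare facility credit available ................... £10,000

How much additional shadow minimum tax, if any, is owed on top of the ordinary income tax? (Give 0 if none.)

Ordinary income tax:
  £120,000 × 14% = £16,800
  £12,800 × 22% = £2,816
  → £19,616
  Less childcare facility credit £10,000 → £9,616

Shadow minimum tax:
  Adjusted income: £132,800 + £7,800 + £36,000 + £24,800 = £201,400
  Exemption: £201,400 ≤ £224,000, so full £40,000 applies
  Base: £201,400 − £40,000 = £161,400
  £161,400 × 22% = £35,508

Excess of shadow minimum tax over ordinary income tax: £35,508 − £9,616 = £25,892.

£25,892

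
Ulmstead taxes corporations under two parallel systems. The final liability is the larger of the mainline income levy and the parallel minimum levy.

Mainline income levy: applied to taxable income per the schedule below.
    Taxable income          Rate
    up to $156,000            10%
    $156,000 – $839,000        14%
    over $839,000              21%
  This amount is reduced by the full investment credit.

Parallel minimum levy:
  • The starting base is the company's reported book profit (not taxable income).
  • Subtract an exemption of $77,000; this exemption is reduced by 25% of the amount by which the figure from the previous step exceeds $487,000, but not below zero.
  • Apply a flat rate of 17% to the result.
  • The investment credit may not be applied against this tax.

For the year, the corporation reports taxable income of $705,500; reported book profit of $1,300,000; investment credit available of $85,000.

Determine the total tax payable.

$221,000

Parallel minimum levy:
  Base (reported book profit): $1,300,000
  Exemption: 25% × ($1,300,000 − $487,000) = $203,250 ≥ $77,000, so the exemption is fully phased out
  Base: $1,300,000 − $0 = $1,300,000
  $1,300,000 × 17% = $221,000

Mainline income levy:
  $156,000 × 10% = $15,600
  $549,500 × 14% = $76,930
  → $92,530
  Less investment credit $85,000 → $7,530

$221,000 > $7,530, so the parallel minimum levy is the binding amount.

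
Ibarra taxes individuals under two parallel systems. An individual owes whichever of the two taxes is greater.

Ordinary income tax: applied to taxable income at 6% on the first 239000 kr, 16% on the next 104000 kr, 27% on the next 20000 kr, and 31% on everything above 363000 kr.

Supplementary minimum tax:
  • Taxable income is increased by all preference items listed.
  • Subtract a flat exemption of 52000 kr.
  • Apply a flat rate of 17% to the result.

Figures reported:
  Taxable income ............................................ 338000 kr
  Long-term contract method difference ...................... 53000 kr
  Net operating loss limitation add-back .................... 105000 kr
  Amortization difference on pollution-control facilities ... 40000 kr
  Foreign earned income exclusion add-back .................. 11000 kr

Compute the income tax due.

Supplementary minimum tax:
  Adjusted income: 338000 kr + 53000 kr + 105000 kr + 40000 kr + 11000 kr = 547000 kr
  Less exemption 52000 kr → base 495000 kr
  495000 kr × 17% = 84150 kr

Ordinary income tax:
  239000 kr × 6% = 14340 kr
  99000 kr × 16% = 15840 kr
  → 30180 kr

84150 kr > 30180 kr, so the supplementary minimum tax is the binding amount.

84150 kr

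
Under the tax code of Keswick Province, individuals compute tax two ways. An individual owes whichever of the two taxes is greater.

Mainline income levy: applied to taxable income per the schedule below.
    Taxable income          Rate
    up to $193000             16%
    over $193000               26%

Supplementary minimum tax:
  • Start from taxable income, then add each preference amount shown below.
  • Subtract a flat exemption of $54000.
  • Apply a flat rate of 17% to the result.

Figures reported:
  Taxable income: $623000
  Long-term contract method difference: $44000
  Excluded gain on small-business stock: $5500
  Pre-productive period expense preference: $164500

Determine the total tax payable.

Supplementary minimum tax:
  Adjusted income: $623000 + $44000 + $5500 + $164500 = $837000
  Less exemption $54000 → base $783000
  $783000 × 17% = $133110

Mainline income levy:
  $193000 × 16% = $30880
  $430000 × 26% = $111800
  → $142680

$142680 > $133110, so the mainline income levy governs.

$142680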